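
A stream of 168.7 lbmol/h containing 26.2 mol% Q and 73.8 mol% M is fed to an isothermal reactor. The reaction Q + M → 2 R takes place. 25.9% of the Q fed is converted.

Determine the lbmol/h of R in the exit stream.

Q reacted = 0.259 × 44.2 = 11.45 lbmol/h; ν_Q = −1, so ξ = 11.45/1 = 11.45 lbmol/h.
Outlet amounts (n = n₀ + ν ξ):
  Q: 44.2 − 1(11.45) = 32.75
  M: 124.5 − 1(11.45) = 113.1
  R: 0 + 2(11.45) = 22.9

22.9 lbmol/h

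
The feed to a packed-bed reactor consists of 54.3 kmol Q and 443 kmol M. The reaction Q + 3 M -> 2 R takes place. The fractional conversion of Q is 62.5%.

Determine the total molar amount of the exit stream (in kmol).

429 kmol

Q reacted = 0.625 × 54.3 = 33.94 kmol; ν_Q = −1, so ξ = 33.94/1 = 33.94 kmol.
Outlet amounts (n = n₀ + ν ξ):
  Q: 54.3 − 1(33.94) = 20.36
  M: 443 − 3(33.94) = 341.2
  R: 0 + 2(33.94) = 67.88
Total out = 20.36 + 341.2 + 67.88 = 429.4 kmol.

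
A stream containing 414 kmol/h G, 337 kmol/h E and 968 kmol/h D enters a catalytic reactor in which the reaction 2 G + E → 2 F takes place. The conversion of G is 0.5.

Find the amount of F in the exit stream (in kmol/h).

G reacted = 0.5 × 414 = 207 kmol/h; ν_G = −2, so ξ = 207/2 = 103.5 kmol/h.
Outlet amounts (n = n₀ + ν ξ):
  G: 414 − 2(103.5) = 207
  E: 337 − 1(103.5) = 233.5
  F: 0 + 2(103.5) = 207
  D: 968 (inert)

207 kmol/h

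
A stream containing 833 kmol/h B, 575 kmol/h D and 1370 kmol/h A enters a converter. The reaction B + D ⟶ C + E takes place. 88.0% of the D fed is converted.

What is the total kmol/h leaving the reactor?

2780 kmol/h

D reacted = 0.88 × 575 = 506 kmol/h; ν_D = −1, so ξ = 506/1 = 506 kmol/h.
Outlet amounts (n = n₀ + ν ξ):
  B: 833 − 1(506) = 327
  D: 575 − 1(506) = 69
  C: 0 + 1(506) = 506
  E: 0 + 1(506) = 506
  A: 1370 (inert)
Total out = 327 + 69 + 506 + 506 + 1370 = 2778 kmol/h.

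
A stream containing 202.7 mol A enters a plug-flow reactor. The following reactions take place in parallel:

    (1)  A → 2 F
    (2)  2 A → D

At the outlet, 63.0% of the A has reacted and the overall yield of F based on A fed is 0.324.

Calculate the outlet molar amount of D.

Yield of F: 2ξ₁ / 202.7 = 0.324 → ξ₁ = 32.84 mol.
Conversion of A: 1ξ₁ + 2ξ₂ = 0.63 × 202.7 = 127.7 → ξ₂ = 47.43 mol.
Outlet amounts (n = n₀ + Σ ν·ξ):
  A: 202.7 − 1(32.84) − 2(47.43) = 75
  F: 0 + 2(32.84) = 65.67
  D: 0 + 1(47.43) = 47.43

47.4 mol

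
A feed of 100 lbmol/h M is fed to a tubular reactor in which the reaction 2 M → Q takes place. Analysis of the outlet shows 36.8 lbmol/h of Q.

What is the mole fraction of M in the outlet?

0.418

For Q: n = n₀ + 1ξ → 36.8 = 0 + 1ξ, giving ξ = 36.8 lbmol/h.
Outlet amounts (n = n₀ + ν ξ):
  M: 100 − 2(36.8) = 26.4
  Q: 0 + 1(36.8) = 36.8
Total out = 63.2 lbmol/h; y_M = 26.4 / 63.2 = 0.4177.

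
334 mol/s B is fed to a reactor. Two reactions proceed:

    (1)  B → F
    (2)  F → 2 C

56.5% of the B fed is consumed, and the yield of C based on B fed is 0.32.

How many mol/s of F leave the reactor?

135 mol/s

Conversion of B: B consumed = 1ξ₁ = 0.565 × 334 → ξ₁ = 188.7 mol/s.
Yield of C: 2ξ₂ / 334 = 0.32 → ξ₂ = 53.44 mol/s.
Outlet amounts (n = n₀ + Σ ν·ξ):
  B: 334 − 1(188.7) = 145.3
  F: 0 + 1(188.7) − 1(53.44) = 135.3
  C: 0 + 2(53.44) = 106.9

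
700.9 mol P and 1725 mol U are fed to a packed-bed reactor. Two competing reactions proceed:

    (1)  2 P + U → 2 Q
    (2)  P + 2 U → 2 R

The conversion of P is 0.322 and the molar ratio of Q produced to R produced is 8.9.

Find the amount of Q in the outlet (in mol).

Conversion of P: P consumed = 0.322 × 700.9 = 225.7 mol = 2ξ₁ + 1ξ₂.
Selectivity: 2ξ₁ / (2ξ₂) = 8.9 → ξ₁ = 8.9 ξ₂.
Substitute: (2·8.9 + 1) ξ₂ = 225.7 → ξ₂ = 12 mol, ξ₁ = 106.8 mol.
Outlet amounts (n = n₀ + Σ ν·ξ):
  P: 700.9 − 2(106.8) − 1(12) = 475.2
  U: 1725 − 1(106.8) − 2(12) = 1594
  Q: 0 + 2(106.8) = 213.7
  R: 0 + 2(12) = 24.01

214 mol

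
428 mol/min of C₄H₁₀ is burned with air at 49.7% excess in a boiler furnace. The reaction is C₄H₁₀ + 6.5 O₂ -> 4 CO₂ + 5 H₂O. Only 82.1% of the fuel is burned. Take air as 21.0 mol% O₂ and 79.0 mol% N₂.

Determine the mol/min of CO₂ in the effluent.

1410 mol/min

Stoichiometric O₂ = 6.5 × 428 = 2782 mol/min; O₂ fed = 2782 × 1.497 = 4165 mol/min.
N₂ fed = 4165 × 79/21 = 15670 mol/min.
Fuel reacted = 0.821 × 428 → ξ = 351.4 mol/min.
Outlet (n = n₀ + ν ξ):
  C₄H₁₀: 428 − 1(351.4) = 76.61
  O₂: 4165 − 6.5(351.4) = 1881
  N₂: 15670 (inert)
  CO₂: 0 + 4(351.4) = 1406
  H₂O: 0 + 5(351.4) = 1757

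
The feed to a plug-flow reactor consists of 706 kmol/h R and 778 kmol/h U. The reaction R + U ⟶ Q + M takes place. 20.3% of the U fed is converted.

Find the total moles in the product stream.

1480 kmol/h

U reacted = 0.203 × 778 = 157.9 kmol/h; ν_U = −1, so ξ = 157.9/1 = 157.9 kmol/h.
Outlet amounts (n = n₀ + ν ξ):
  R: 706 − 1(157.9) = 548.1
  U: 778 − 1(157.9) = 620.1
  Q: 0 + 1(157.9) = 157.9
  M: 0 + 1(157.9) = 157.9
Total out = 548.1 + 620.1 + 157.9 + 157.9 = 1484 kmol/h.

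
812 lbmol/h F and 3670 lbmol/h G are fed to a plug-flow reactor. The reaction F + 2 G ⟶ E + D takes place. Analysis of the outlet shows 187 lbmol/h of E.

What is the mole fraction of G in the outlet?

For E: n = n₀ + 1ξ → 187 = 0 + 1ξ, giving ξ = 187 lbmol/h.
Outlet amounts (n = n₀ + ν ξ):
  F: 812 − 1(187) = 625
  G: 3670 − 2(187) = 3296
  E: 0 + 1(187) = 187
  D: 0 + 1(187) = 187
Total out = 4295 lbmol/h; y_G = 3296 / 4295 = 0.7674.

0.767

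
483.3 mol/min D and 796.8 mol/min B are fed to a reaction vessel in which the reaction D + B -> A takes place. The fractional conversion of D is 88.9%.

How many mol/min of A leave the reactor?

430 mol/min

D reacted = 0.889 × 483.3 = 429.7 mol/min; ν_D = −1, so ξ = 429.7/1 = 429.7 mol/min.
Outlet amounts (n = n₀ + ν ξ):
  D: 483.3 − 1(429.7) = 53.65
  B: 796.8 − 1(429.7) = 367.1
  A: 0 + 1(429.7) = 429.7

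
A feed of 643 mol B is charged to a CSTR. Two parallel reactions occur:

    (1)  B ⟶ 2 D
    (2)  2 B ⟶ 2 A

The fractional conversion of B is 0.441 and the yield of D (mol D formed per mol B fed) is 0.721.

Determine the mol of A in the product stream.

51.8 mol

Yield of D: 2ξ₁ / 643 = 0.721 → ξ₁ = 231.8 mol.
Conversion of B: 1ξ₁ + 2ξ₂ = 0.441 × 643 = 283.6 → ξ₂ = 25.88 mol.
Outlet amounts (n = n₀ + Σ ν·ξ):
  B: 643 − 1(231.8) − 2(25.88) = 359.4
  D: 0 + 2(231.8) = 463.6
  A: 0 + 2(25.88) = 51.76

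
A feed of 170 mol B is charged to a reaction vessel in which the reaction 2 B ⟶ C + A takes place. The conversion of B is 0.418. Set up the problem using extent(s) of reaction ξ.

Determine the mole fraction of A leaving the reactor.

0.209

B reacted = 0.418 × 170 = 71.06 mol; ν_B = −2, so ξ = 71.06/2 = 35.53 mol.
Outlet amounts (n = n₀ + ν ξ):
  B: 170 − 2(35.53) = 98.94
  C: 0 + 1(35.53) = 35.53
  A: 0 + 1(35.53) = 35.53
Total out = 170 mol; y_A = 35.53 / 170 = 0.209.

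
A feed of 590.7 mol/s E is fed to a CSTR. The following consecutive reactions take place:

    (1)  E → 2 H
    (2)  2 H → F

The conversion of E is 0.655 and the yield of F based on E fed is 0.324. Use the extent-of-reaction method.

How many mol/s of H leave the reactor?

391 mol/s

Conversion of E: E consumed = 1ξ₁ = 0.655 × 590.7 → ξ₁ = 386.9 mol/s.
Yield of F: 1ξ₂ / 590.7 = 0.324 → ξ₂ = 191.4 mol/s.
Outlet amounts (n = n₀ + Σ ν·ξ):
  E: 590.7 − 1(386.9) = 203.8
  H: 0 + 2(386.9) − 2(191.4) = 391
  F: 0 + 1(191.4) = 191.4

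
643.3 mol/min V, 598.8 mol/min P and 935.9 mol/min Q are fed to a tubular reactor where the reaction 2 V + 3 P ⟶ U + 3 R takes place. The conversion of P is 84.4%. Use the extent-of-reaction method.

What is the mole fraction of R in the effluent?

P reacted = 0.844 × 598.8 = 505.4 mol/min; ν_P = −3, so ξ = 505.4/3 = 168.5 mol/min.
Outlet amounts (n = n₀ + ν ξ):
  V: 643.3 − 2(168.5) = 306.4
  P: 598.8 − 3(168.5) = 93.41
  U: 0 + 1(168.5) = 168.5
  R: 0 + 3(168.5) = 505.4
  Q: 935.9 (inert)
Total out = 2010 mol/min; y_R = 505.4 / 2010 = 0.2515.

0.251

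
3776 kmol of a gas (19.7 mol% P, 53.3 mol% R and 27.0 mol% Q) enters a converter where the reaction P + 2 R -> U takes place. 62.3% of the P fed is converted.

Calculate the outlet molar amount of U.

P reacted = 0.623 × 743.9 = 463.4 kmol; ν_P = −1, so ξ = 463.4/1 = 463.4 kmol.
Outlet amounts (n = n₀ + ν ξ):
  P: 743.9 − 1(463.4) = 280.4
  R: 2013 − 2(463.4) = 1086
  U: 0 + 1(463.4) = 463.4
  Q: 1020 (inert)

463 kmol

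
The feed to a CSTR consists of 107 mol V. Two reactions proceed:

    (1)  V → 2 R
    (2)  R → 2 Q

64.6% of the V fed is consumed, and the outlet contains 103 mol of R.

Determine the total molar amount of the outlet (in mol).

Conversion of V: V consumed = 1ξ₁ = 0.646 × 107 → ξ₁ = 69.12 mol.
R balance: n_R = 0 + 2ξ₁ − 1ξ₂ = 103 → ξ₂ = (2·69.12 − 103)/1 = 35.24 mol.
Outlet amounts (n = n₀ + Σ ν·ξ):
  V: 107 − 1(69.12) = 37.88
  R: 0 + 2(69.12) − 1(35.24) = 103
  Q: 0 + 2(35.24) = 70.49
Total out = 37.88 + 103 + 70.49 = 211.4 mol.

211 mol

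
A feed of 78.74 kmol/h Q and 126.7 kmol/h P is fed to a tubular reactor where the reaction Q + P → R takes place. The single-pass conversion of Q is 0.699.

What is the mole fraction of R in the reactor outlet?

0.366

Q reacted = 0.699 × 78.74 = 55.04 kmol/h; ν_Q = −1, so ξ = 55.04/1 = 55.04 kmol/h.
Outlet amounts (n = n₀ + ν ξ):
  Q: 78.74 − 1(55.04) = 23.7
  P: 126.7 − 1(55.04) = 71.66
  R: 0 + 1(55.04) = 55.04
Total out = 150.4 kmol/h; y_R = 55.04 / 150.4 = 0.366.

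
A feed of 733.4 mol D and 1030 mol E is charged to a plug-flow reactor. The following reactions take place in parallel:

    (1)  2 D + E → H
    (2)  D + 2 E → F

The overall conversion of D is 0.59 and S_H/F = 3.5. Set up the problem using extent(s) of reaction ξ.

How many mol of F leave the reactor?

Conversion of D: D consumed = 0.59 × 733.4 = 432.7 mol = 2ξ₁ + 1ξ₂.
Selectivity: 1ξ₁ / (1ξ₂) = 3.5 → ξ₁ = 3.5 ξ₂.
Substitute: (2·3.5 + 1) ξ₂ = 432.7 → ξ₂ = 54.09 mol, ξ₁ = 189.3 mol.
Outlet amounts (n = n₀ + Σ ν·ξ):
  D: 733.4 − 2(189.3) − 1(54.09) = 300.7
  E: 1030 − 1(189.3) − 2(54.09) = 732.5
  H: 0 + 1(189.3) = 189.3
  F: 0 + 1(54.09) = 54.09

54.1 mol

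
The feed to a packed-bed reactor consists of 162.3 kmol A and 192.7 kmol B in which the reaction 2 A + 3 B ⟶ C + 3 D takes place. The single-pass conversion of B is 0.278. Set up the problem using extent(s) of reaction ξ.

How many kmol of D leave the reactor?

B reacted = 0.278 × 192.7 = 53.57 kmol; ν_B = −3, so ξ = 53.57/3 = 17.86 kmol.
Outlet amounts (n = n₀ + ν ξ):
  A: 162.3 − 2(17.86) = 126.6
  B: 192.7 − 3(17.86) = 139.1
  C: 0 + 1(17.86) = 17.86
  D: 0 + 3(17.86) = 53.57

53.6 kmol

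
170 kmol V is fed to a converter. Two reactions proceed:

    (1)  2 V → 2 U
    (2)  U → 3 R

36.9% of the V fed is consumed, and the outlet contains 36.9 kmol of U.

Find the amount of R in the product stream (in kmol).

77.5 kmol

Conversion of V: V consumed = 2ξ₁ = 0.369 × 170 → ξ₁ = 31.36 kmol.
U balance: n_U = 0 + 2ξ₁ − 1ξ₂ = 36.9 → ξ₂ = (2·31.36 − 36.9)/1 = 25.83 kmol.
Outlet amounts (n = n₀ + Σ ν·ξ):
  V: 170 − 2(31.36) = 107.3
  U: 0 + 2(31.36) − 1(25.83) = 36.9
  R: 0 + 3(25.83) = 77.49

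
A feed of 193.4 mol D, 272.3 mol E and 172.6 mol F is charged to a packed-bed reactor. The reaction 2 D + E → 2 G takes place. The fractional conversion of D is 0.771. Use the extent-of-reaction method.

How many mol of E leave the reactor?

D reacted = 0.771 × 193.4 = 149.1 mol; ν_D = −2, so ξ = 149.1/2 = 74.56 mol.
Outlet amounts (n = n₀ + ν ξ):
  D: 193.4 − 2(74.56) = 44.29
  E: 272.3 − 1(74.56) = 197.7
  G: 0 + 2(74.56) = 149.1
  F: 172.6 (inert)

198 mol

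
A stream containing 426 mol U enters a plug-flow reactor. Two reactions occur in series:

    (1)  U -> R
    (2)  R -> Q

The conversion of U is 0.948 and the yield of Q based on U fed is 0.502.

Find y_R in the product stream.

Conversion of U: U consumed = 1ξ₁ = 0.948 × 426 → ξ₁ = 403.8 mol.
Yield of Q: 1ξ₂ / 426 = 0.502 → ξ₂ = 213.9 mol.
Outlet amounts (n = n₀ + Σ ν·ξ):
  U: 426 − 1(403.8) = 22.15
  R: 0 + 1(403.8) − 1(213.9) = 190
  Q: 0 + 1(213.9) = 213.9
Total out = 426 mol; y_R = 190 / 426 = 0.446.

0.446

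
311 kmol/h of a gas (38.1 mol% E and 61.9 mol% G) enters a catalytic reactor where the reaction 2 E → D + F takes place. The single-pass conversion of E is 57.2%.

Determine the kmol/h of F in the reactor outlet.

33.9 kmol/h

E reacted = 0.572 × 118.5 = 67.78 kmol/h; ν_E = −2, so ξ = 67.78/2 = 33.89 kmol/h.
Outlet amounts (n = n₀ + ν ξ):
  E: 118.5 − 2(33.89) = 50.71
  D: 0 + 1(33.89) = 33.89
  F: 0 + 1(33.89) = 33.89
  G: 192.5 (inert)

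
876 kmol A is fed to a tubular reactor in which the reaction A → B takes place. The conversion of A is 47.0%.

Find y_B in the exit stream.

0.47

A reacted = 0.47 × 876 = 411.7 kmol; ν_A = −1, so ξ = 411.7/1 = 411.7 kmol.
Outlet amounts (n = n₀ + ν ξ):
  A: 876 − 1(411.7) = 464.3
  B: 0 + 1(411.7) = 411.7
Total out = 876 kmol; y_B = 411.7 / 876 = 0.47.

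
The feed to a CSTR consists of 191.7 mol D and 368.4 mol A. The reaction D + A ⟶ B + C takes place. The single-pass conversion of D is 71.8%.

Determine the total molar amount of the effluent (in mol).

560 mol

D reacted = 0.718 × 191.7 = 137.6 mol; ν_D = −1, so ξ = 137.6/1 = 137.6 mol.
Outlet amounts (n = n₀ + ν ξ):
  D: 191.7 − 1(137.6) = 54.06
  A: 368.4 − 1(137.6) = 230.8
  B: 0 + 1(137.6) = 137.6
  C: 0 + 1(137.6) = 137.6
Total out = 54.06 + 230.8 + 137.6 + 137.6 = 560.1 mol.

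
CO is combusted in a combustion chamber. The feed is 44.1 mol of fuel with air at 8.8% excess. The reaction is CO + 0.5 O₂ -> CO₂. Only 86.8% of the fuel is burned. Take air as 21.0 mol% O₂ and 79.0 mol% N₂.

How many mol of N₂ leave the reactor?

90.2 mol

Stoichiometric O₂ = 0.5 × 44.1 = 22.05 mol; O₂ fed = 22.05 × 1.088 = 23.99 mol.
N₂ fed = 23.99 × 79/21 = 90.25 mol.
Fuel reacted = 0.868 × 44.1 → ξ = 38.28 mol.
Outlet (n = n₀ + ν ξ):
  CO: 44.1 − 1(38.28) = 5.821
  O₂: 23.99 − 0.5(38.28) = 4.851
  N₂: 90.25 (inert)
  CO₂: 0 + 1(38.28) = 38.28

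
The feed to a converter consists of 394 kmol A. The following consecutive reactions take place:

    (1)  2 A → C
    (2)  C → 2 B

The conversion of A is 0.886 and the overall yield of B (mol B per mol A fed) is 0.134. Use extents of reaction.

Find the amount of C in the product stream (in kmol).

Conversion of A: A consumed = 2ξ₁ = 0.886 × 394 → ξ₁ = 174.5 kmol.
Yield of B: 2ξ₂ / 394 = 0.134 → ξ₂ = 26.4 kmol.
Outlet amounts (n = n₀ + Σ ν·ξ):
  A: 394 − 2(174.5) = 44.92
  C: 0 + 1(174.5) − 1(26.4) = 148.1
  B: 0 + 2(26.4) = 52.8

148 kmol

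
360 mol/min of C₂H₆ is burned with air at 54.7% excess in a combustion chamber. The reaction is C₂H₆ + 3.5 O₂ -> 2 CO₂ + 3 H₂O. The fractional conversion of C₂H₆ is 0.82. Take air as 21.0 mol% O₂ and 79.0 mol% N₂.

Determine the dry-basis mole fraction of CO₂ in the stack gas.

Stoichiometric O₂ = 3.5 × 360 = 1260 mol/min; O₂ fed = 1260 × 1.547 = 1949 mol/min.
N₂ fed = 1949 × 79/21 = 7333 mol/min.
Fuel reacted = 0.82 × 360 → ξ = 295.2 mol/min.
Outlet (n = n₀ + ν ξ):
  C₂H₆: 360 − 1(295.2) = 64.8
  O₂: 1949 − 3.5(295.2) = 916
  N₂: 7333 (inert)
  CO₂: 0 + 2(295.2) = 590.4
  H₂O: 0 + 3(295.2) = 885.6
Dry total = 8904 mol/min; y_CO₂ (dry) = 590.4 / 8904 = 0.06631.

0.0663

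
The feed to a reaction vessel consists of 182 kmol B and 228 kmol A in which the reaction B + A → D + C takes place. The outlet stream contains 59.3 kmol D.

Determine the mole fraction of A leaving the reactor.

For D: n = n₀ + 1ξ → 59.3 = 0 + 1ξ, giving ξ = 59.3 kmol.
Outlet amounts (n = n₀ + ν ξ):
  B: 182 − 1(59.3) = 122.7
  A: 228 − 1(59.3) = 168.7
  D: 0 + 1(59.3) = 59.3
  C: 0 + 1(59.3) = 59.3
Total out = 410 kmol; y_A = 168.7 / 410 = 0.4115.

0.411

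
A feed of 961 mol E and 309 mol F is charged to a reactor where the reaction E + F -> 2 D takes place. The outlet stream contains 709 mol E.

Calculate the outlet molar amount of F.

For E: n = n₀ − 1ξ → 709 = 961 − 1ξ, giving ξ = 252 mol.
Outlet amounts (n = n₀ + ν ξ):
  E: 961 − 1(252) = 709
  F: 309 − 1(252) = 57
  D: 0 + 2(252) = 504

57 mol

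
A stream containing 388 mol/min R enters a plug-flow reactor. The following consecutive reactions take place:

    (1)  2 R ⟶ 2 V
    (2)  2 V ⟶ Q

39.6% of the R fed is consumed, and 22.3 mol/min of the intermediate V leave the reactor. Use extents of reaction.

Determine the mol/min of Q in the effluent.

Conversion of R: R consumed = 2ξ₁ = 0.396 × 388 → ξ₁ = 76.82 mol/min.
V balance: n_V = 0 + 2ξ₁ − 2ξ₂ = 22.3 → ξ₂ = (2·76.82 − 22.3)/2 = 65.67 mol/min.
Outlet amounts (n = n₀ + Σ ν·ξ):
  R: 388 − 2(76.82) = 234.4
  V: 0 + 2(76.82) − 2(65.67) = 22.3
  Q: 0 + 1(65.67) = 65.67

65.7 mol/min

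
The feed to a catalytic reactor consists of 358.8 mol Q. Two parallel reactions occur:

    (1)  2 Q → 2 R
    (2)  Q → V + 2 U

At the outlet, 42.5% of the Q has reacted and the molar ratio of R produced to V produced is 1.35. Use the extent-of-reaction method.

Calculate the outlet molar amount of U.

Conversion of Q: Q consumed = 0.425 × 358.8 = 152.5 mol = 2ξ₁ + 1ξ₂.
Selectivity: 2ξ₁ / (1ξ₂) = 1.35 → ξ₁ = 0.675 ξ₂.
Substitute: (2·0.675 + 1) ξ₂ = 152.5 → ξ₂ = 64.89 mol, ξ₁ = 43.8 mol.
Outlet amounts (n = n₀ + Σ ν·ξ):
  Q: 358.8 − 2(43.8) − 1(64.89) = 206.3
  R: 0 + 2(43.8) = 87.6
  V: 0 + 1(64.89) = 64.89
  U: 0 + 2(64.89) = 129.8

130 mol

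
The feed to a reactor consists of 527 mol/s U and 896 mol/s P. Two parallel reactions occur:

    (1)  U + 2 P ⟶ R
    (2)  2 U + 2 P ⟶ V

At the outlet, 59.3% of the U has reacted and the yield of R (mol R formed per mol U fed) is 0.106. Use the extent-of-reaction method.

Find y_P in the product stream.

Yield of R: 1ξ₁ / 527 = 0.106 → ξ₁ = 55.86 mol/s.
Conversion of U: 1ξ₁ + 2ξ₂ = 0.593 × 527 = 312.5 → ξ₂ = 128.3 mol/s.
Outlet amounts (n = n₀ + Σ ν·ξ):
  U: 527 − 1(55.86) − 2(128.3) = 214.5
  P: 896 − 2(55.86) − 2(128.3) = 527.6
  R: 0 + 1(55.86) = 55.86
  V: 0 + 1(128.3) = 128.3
Total out = 926.3 mol/s; y_P = 527.6 / 926.3 = 0.5696.

0.57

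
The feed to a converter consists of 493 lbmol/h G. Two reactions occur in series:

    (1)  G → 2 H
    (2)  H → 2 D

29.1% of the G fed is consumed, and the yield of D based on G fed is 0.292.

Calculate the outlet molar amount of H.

Conversion of G: G consumed = 1ξ₁ = 0.291 × 493 → ξ₁ = 143.5 lbmol/h.
Yield of D: 2ξ₂ / 493 = 0.292 → ξ₂ = 71.98 lbmol/h.
Outlet amounts (n = n₀ + Σ ν·ξ):
  G: 493 − 1(143.5) = 349.5
  H: 0 + 2(143.5) − 1(71.98) = 214.9
  D: 0 + 2(71.98) = 144

215 lbmol/h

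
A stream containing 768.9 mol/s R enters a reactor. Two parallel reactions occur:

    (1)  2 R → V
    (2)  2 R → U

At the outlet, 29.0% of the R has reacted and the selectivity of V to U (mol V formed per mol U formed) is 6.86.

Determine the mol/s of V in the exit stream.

Conversion of R: R consumed = 0.29 × 768.9 = 223 mol/s = 2ξ₁ + 2ξ₂.
Selectivity: 1ξ₁ / (1ξ₂) = 6.86 → ξ₁ = 6.86 ξ₂.
Substitute: (2·6.86 + 2) ξ₂ = 223 → ξ₂ = 14.18 mol/s, ξ₁ = 97.31 mol/s.
Outlet amounts (n = n₀ + Σ ν·ξ):
  R: 768.9 − 2(97.31) − 2(14.18) = 545.9
  V: 0 + 1(97.31) = 97.31
  U: 0 + 1(14.18) = 14.18

97.3 mol/s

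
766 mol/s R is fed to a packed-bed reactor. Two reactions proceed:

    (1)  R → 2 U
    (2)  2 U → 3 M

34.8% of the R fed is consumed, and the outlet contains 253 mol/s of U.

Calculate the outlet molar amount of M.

Conversion of R: R consumed = 1ξ₁ = 0.348 × 766 → ξ₁ = 266.6 mol/s.
U balance: n_U = 0 + 2ξ₁ − 2ξ₂ = 253 → ξ₂ = (2·266.6 − 253)/2 = 140.1 mol/s.
Outlet amounts (n = n₀ + Σ ν·ξ):
  R: 766 − 1(266.6) = 499.4
  U: 0 + 2(266.6) − 2(140.1) = 253
  M: 0 + 3(140.1) = 420.2

420 mol/s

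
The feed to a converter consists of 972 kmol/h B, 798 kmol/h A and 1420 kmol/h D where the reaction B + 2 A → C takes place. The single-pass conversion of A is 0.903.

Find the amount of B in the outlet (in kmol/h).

A reacted = 0.903 × 798 = 720.6 kmol/h; ν_A = −2, so ξ = 720.6/2 = 360.3 kmol/h.
Outlet amounts (n = n₀ + ν ξ):
  B: 972 − 1(360.3) = 611.7
  A: 798 − 2(360.3) = 77.41
  C: 0 + 1(360.3) = 360.3
  D: 1420 (inert)

612 kmol/h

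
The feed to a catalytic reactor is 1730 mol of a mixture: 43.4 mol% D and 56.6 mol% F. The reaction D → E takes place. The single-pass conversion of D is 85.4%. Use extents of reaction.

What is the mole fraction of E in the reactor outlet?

D reacted = 0.854 × 750.8 = 641.2 mol; ν_D = −1, so ξ = 641.2/1 = 641.2 mol.
Outlet amounts (n = n₀ + ν ξ):
  D: 750.8 − 1(641.2) = 109.6
  E: 0 + 1(641.2) = 641.2
  F: 979.2 (inert)
Total out = 1730 mol; y_E = 641.2 / 1730 = 0.3706.

0.371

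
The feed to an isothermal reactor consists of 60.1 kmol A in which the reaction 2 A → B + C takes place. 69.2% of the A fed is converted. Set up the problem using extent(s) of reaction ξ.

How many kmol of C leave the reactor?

20.8 kmol

A reacted = 0.692 × 60.1 = 41.59 kmol; ν_A = −2, so ξ = 41.59/2 = 20.79 kmol.
Outlet amounts (n = n₀ + ν ξ):
  A: 60.1 − 2(20.79) = 18.51
  B: 0 + 1(20.79) = 20.79
  C: 0 + 1(20.79) = 20.79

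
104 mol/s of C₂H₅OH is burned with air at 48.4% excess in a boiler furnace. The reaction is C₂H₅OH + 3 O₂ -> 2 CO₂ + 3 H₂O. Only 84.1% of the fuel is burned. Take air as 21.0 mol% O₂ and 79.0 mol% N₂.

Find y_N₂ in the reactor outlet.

Stoichiometric O₂ = 3 × 104 = 312 mol/s; O₂ fed = 312 × 1.484 = 463 mol/s.
N₂ fed = 463 × 79/21 = 1742 mol/s.
Fuel reacted = 0.841 × 104 → ξ = 87.46 mol/s.
Outlet (n = n₀ + ν ξ):
  C₂H₅OH: 104 − 1(87.46) = 16.54
  O₂: 463 − 3(87.46) = 200.6
  N₂: 1742 (inert)
  CO₂: 0 + 2(87.46) = 174.9
  H₂O: 0 + 3(87.46) = 262.4
Total out = 2396 mol/s; y_N₂ = 1742 / 2396 = 0.7269.

0.727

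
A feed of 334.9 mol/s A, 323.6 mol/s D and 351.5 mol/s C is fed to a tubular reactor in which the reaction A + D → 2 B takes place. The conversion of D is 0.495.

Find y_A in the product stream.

D reacted = 0.495 × 323.6 = 160.2 mol/s; ν_D = −1, so ξ = 160.2/1 = 160.2 mol/s.
Outlet amounts (n = n₀ + ν ξ):
  A: 334.9 − 1(160.2) = 174.7
  D: 323.6 − 1(160.2) = 163.4
  B: 0 + 2(160.2) = 320.4
  C: 351.5 (inert)
Total out = 1010 mol/s; y_A = 174.7 / 1010 = 0.173.

0.173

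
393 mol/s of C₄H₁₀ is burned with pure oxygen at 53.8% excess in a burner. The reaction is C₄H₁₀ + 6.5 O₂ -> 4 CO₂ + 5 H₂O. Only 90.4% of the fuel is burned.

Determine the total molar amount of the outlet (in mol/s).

Stoichiometric O₂ = 6.5 × 393 = 2554 mol/s; O₂ fed = 2554 × 1.538 = 3929 mol/s.
Fuel reacted = 0.904 × 393 → ξ = 355.3 mol/s.
Outlet (n = n₀ + ν ξ):
  C₄H₁₀: 393 − 1(355.3) = 37.73
  O₂: 3929 − 6.5(355.3) = 1620
  CO₂: 0 + 4(355.3) = 1421
  H₂O: 0 + 5(355.3) = 1776
Total out = 37.73 + 1620 + 1421 + 1776 = 4855 mol/s.

4850 mol/s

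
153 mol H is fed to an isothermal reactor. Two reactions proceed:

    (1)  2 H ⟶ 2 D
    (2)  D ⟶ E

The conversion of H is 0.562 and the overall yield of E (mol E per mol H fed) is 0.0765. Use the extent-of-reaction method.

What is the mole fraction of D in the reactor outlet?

0.486

Conversion of H: H consumed = 2ξ₁ = 0.562 × 153 → ξ₁ = 42.99 mol.
Yield of E: 1ξ₂ / 153 = 0.0765 → ξ₂ = 11.7 mol.
Outlet amounts (n = n₀ + Σ ν·ξ):
  H: 153 − 2(42.99) = 67.01
  D: 0 + 2(42.99) − 1(11.7) = 74.28
  E: 0 + 1(11.7) = 11.7
Total out = 153 mol; y_D = 74.28 / 153 = 0.4855.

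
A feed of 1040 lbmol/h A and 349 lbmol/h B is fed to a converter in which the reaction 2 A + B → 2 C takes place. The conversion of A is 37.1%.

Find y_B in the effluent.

0.13

A reacted = 0.371 × 1040 = 385.8 lbmol/h; ν_A = −2, so ξ = 385.8/2 = 192.9 lbmol/h.
Outlet amounts (n = n₀ + ν ξ):
  A: 1040 − 2(192.9) = 654.2
  B: 349 − 1(192.9) = 156.1
  C: 0 + 2(192.9) = 385.8
Total out = 1196 lbmol/h; y_B = 156.1 / 1196 = 0.1305.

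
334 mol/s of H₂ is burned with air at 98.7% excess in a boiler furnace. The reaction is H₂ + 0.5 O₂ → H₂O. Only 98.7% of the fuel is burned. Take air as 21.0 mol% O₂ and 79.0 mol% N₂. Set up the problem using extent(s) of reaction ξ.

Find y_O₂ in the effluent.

0.0955

Stoichiometric O₂ = 0.5 × 334 = 167 mol/s; O₂ fed = 167 × 1.987 = 331.8 mol/s.
N₂ fed = 331.8 × 79/21 = 1248 mol/s.
Fuel reacted = 0.987 × 334 → ξ = 329.7 mol/s.
Outlet (n = n₀ + ν ξ):
  H₂: 334 − 1(329.7) = 4.342
  O₂: 331.8 − 0.5(329.7) = 167
  N₂: 1248 (inert)
  H₂O: 0 + 1(329.7) = 329.7
Total out = 1749 mol/s; y_O₂ = 167 / 1749 = 0.09547.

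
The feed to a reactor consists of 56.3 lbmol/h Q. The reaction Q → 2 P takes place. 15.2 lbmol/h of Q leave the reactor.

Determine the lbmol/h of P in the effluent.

For Q: n = n₀ − 1ξ → 15.2 = 56.3 − 1ξ, giving ξ = 41.1 lbmol/h.
Outlet amounts (n = n₀ + ν ξ):
  Q: 56.3 − 1(41.1) = 15.2
  P: 0 + 2(41.1) = 82.2

82.2 lbmol/h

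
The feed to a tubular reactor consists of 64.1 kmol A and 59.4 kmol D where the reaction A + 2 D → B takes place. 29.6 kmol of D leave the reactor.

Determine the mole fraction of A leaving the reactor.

0.525

For D: n = n₀ − 2ξ → 29.6 = 59.4 − 2ξ, giving ξ = 14.9 kmol.
Outlet amounts (n = n₀ + ν ξ):
  A: 64.1 − 1(14.9) = 49.2
  D: 59.4 − 2(14.9) = 29.6
  B: 0 + 1(14.9) = 14.9
Total out = 93.7 kmol; y_A = 49.2 / 93.7 = 0.5251.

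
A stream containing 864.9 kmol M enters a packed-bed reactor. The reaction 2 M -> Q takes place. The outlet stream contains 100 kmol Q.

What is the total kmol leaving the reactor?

765 kmol

For Q: n = n₀ + 1ξ → 100 = 0 + 1ξ, giving ξ = 100 kmol.
Outlet amounts (n = n₀ + ν ξ):
  M: 864.9 − 2(100) = 664.9
  Q: 0 + 1(100) = 100
Total out = 664.9 + 100 = 764.9 kmol.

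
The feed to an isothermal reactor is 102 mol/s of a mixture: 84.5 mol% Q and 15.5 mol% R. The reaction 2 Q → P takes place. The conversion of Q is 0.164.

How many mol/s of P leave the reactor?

7.07 mol/s

Q reacted = 0.164 × 86.19 = 14.14 mol/s; ν_Q = −2, so ξ = 14.14/2 = 7.068 mol/s.
Outlet amounts (n = n₀ + ν ξ):
  Q: 86.19 − 2(7.068) = 72.05
  P: 0 + 1(7.068) = 7.068
  R: 15.81 (inert)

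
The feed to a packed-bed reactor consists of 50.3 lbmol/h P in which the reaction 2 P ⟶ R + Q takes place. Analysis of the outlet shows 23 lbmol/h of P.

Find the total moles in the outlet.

For P: n = n₀ − 2ξ → 23 = 50.3 − 2ξ, giving ξ = 13.65 lbmol/h.
Outlet amounts (n = n₀ + ν ξ):
  P: 50.3 − 2(13.65) = 23
  R: 0 + 1(13.65) = 13.65
  Q: 0 + 1(13.65) = 13.65
Total out = 23 + 13.65 + 13.65 = 50.3 lbmol/h.

50.3 lbmol/h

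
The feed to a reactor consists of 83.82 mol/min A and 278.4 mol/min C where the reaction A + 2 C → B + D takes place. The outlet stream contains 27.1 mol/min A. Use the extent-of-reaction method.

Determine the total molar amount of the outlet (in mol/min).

For A: n = n₀ − 1ξ → 27.1 = 83.82 − 1ξ, giving ξ = 56.72 mol/min.
Outlet amounts (n = n₀ + ν ξ):
  A: 83.82 − 1(56.72) = 27.1
  C: 278.4 − 2(56.72) = 165
  B: 0 + 1(56.72) = 56.72
  D: 0 + 1(56.72) = 56.72
Total out = 27.1 + 165 + 56.72 + 56.72 = 305.5 mol/min.

305 mol/min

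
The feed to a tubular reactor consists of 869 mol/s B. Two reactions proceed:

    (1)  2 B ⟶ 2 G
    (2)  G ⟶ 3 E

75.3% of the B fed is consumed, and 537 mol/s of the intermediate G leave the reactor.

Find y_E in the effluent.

0.319

Conversion of B: B consumed = 2ξ₁ = 0.753 × 869 → ξ₁ = 327.2 mol/s.
G balance: n_G = 0 + 2ξ₁ − 1ξ₂ = 537 → ξ₂ = (2·327.2 − 537)/1 = 117.4 mol/s.
Outlet amounts (n = n₀ + Σ ν·ξ):
  B: 869 − 2(327.2) = 214.6
  G: 0 + 2(327.2) − 1(117.4) = 537
  E: 0 + 3(117.4) = 352.1
Total out = 1104 mol/s; y_E = 352.1 / 1104 = 0.319.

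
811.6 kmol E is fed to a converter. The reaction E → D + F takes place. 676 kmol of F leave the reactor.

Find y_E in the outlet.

For F: n = n₀ + 1ξ → 676 = 0 + 1ξ, giving ξ = 676 kmol.
Outlet amounts (n = n₀ + ν ξ):
  E: 811.6 − 1(676) = 135.6
  D: 0 + 1(676) = 676
  F: 0 + 1(676) = 676
Total out = 1488 kmol; y_E = 135.6 / 1488 = 0.09115.

0.0912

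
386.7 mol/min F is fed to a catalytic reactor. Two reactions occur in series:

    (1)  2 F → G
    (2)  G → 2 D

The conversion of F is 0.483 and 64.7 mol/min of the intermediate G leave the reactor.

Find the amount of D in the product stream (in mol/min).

57.4 mol/min

Conversion of F: F consumed = 2ξ₁ = 0.483 × 386.7 → ξ₁ = 93.39 mol/min.
G balance: n_G = 0 + 1ξ₁ − 1ξ₂ = 64.7 → ξ₂ = (1·93.39 − 64.7)/1 = 28.69 mol/min.
Outlet amounts (n = n₀ + Σ ν·ξ):
  F: 386.7 − 2(93.39) = 199.9
  G: 0 + 1(93.39) − 1(28.69) = 64.7
  D: 0 + 2(28.69) = 57.38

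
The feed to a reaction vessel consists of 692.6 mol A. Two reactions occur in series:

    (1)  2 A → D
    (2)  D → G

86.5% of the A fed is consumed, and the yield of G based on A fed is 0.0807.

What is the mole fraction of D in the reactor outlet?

Conversion of A: A consumed = 2ξ₁ = 0.865 × 692.6 → ξ₁ = 299.5 mol.
Yield of G: 1ξ₂ / 692.6 = 0.0807 → ξ₂ = 55.89 mol.
Outlet amounts (n = n₀ + Σ ν·ξ):
  A: 692.6 − 2(299.5) = 93.5
  D: 0 + 1(299.5) − 1(55.89) = 243.7
  G: 0 + 1(55.89) = 55.89
Total out = 393.1 mol; y_D = 243.7 / 393.1 = 0.6199.

0.62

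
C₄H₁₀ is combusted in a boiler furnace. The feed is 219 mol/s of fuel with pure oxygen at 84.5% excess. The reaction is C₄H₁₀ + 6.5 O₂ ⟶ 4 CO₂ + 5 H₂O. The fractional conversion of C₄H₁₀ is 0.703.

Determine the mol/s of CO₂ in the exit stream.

Stoichiometric O₂ = 6.5 × 219 = 1424 mol/s; O₂ fed = 1424 × 1.845 = 2626 mol/s.
Fuel reacted = 0.703 × 219 → ξ = 154 mol/s.
Outlet (n = n₀ + ν ξ):
  C₄H₁₀: 219 − 1(154) = 65.04
  O₂: 2626 − 6.5(154) = 1626
  CO₂: 0 + 4(154) = 615.8
  H₂O: 0 + 5(154) = 769.8

616 mol/s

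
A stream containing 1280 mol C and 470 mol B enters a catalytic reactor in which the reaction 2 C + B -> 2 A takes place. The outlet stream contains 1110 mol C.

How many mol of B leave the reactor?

For C: n = n₀ − 2ξ → 1110 = 1280 − 2ξ, giving ξ = 85 mol.
Outlet amounts (n = n₀ + ν ξ):
  C: 1280 − 2(85) = 1110
  B: 470 − 1(85) = 385
  A: 0 + 2(85) = 170

385 mol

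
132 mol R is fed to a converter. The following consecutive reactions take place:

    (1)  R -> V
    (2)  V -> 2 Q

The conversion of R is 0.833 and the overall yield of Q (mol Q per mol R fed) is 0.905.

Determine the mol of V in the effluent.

50.2 mol

Conversion of R: R consumed = 1ξ₁ = 0.833 × 132 → ξ₁ = 110 mol.
Yield of Q: 2ξ₂ / 132 = 0.905 → ξ₂ = 59.73 mol.
Outlet amounts (n = n₀ + Σ ν·ξ):
  R: 132 − 1(110) = 22.04
  V: 0 + 1(110) − 1(59.73) = 50.23
  Q: 0 + 2(59.73) = 119.5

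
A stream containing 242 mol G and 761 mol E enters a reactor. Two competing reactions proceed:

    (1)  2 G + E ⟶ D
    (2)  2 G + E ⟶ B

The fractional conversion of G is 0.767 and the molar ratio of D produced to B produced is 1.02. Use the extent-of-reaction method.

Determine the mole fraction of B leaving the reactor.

Conversion of G: G consumed = 0.767 × 242 = 185.6 mol = 2ξ₁ + 2ξ₂.
Selectivity: 1ξ₁ / (1ξ₂) = 1.02 → ξ₁ = 1.02 ξ₂.
Substitute: (2·1.02 + 2) ξ₂ = 185.6 → ξ₂ = 45.94 mol, ξ₁ = 46.86 mol.
Outlet amounts (n = n₀ + Σ ν·ξ):
  G: 242 − 2(46.86) − 2(45.94) = 56.39
  E: 761 − 1(46.86) − 1(45.94) = 668.2
  D: 0 + 1(46.86) = 46.86
  B: 0 + 1(45.94) = 45.94
Total out = 817.4 mol; y_B = 45.94 / 817.4 = 0.05621.

0.0562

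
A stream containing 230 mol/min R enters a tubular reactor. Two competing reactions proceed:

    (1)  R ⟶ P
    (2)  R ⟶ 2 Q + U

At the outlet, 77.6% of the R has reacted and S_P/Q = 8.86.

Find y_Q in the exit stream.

Conversion of R: R consumed = 0.776 × 230 = 178.5 mol/min = 1ξ₁ + 1ξ₂.
Selectivity: 1ξ₁ / (2ξ₂) = 8.86 → ξ₁ = 17.72 ξ₂.
Substitute: (1·17.72 + 1) ξ₂ = 178.5 → ξ₂ = 9.534 mol/min, ξ₁ = 168.9 mol/min.
Outlet amounts (n = n₀ + Σ ν·ξ):
  R: 230 − 1(168.9) − 1(9.534) = 51.52
  P: 0 + 1(168.9) = 168.9
  Q: 0 + 2(9.534) = 19.07
  U: 0 + 1(9.534) = 9.534
Total out = 249.1 mol/min; y_Q = 19.07 / 249.1 = 0.07656.

0.0766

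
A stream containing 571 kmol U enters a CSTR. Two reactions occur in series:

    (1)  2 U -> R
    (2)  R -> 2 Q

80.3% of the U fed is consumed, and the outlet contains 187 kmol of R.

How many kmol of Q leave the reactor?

Conversion of U: U consumed = 2ξ₁ = 0.803 × 571 → ξ₁ = 229.3 kmol.
R balance: n_R = 0 + 1ξ₁ − 1ξ₂ = 187 → ξ₂ = (1·229.3 − 187)/1 = 42.26 kmol.
Outlet amounts (n = n₀ + Σ ν·ξ):
  U: 571 − 2(229.3) = 112.5
  R: 0 + 1(229.3) − 1(42.26) = 187
  Q: 0 + 2(42.26) = 84.51

84.5 kmol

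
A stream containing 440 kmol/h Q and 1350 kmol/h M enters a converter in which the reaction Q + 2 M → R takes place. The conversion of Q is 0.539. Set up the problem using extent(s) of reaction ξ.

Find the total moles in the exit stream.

1320 kmol/h

Q reacted = 0.539 × 440 = 237.2 kmol/h; ν_Q = −1, so ξ = 237.2/1 = 237.2 kmol/h.
Outlet amounts (n = n₀ + ν ξ):
  Q: 440 − 1(237.2) = 202.8
  M: 1350 − 2(237.2) = 875.7
  R: 0 + 1(237.2) = 237.2
Total out = 202.8 + 875.7 + 237.2 = 1316 kmol/h.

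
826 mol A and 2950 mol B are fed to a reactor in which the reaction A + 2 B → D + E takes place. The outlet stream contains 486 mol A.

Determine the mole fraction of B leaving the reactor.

For A: n = n₀ − 1ξ → 486 = 826 − 1ξ, giving ξ = 340 mol.
Outlet amounts (n = n₀ + ν ξ):
  A: 826 − 1(340) = 486
  B: 2950 − 2(340) = 2270
  D: 0 + 1(340) = 340
  E: 0 + 1(340) = 340
Total out = 3436 mol; y_B = 2270 / 3436 = 0.6607.

0.661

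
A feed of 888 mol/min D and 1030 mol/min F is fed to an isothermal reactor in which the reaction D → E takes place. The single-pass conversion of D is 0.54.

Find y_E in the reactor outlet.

0.25

D reacted = 0.54 × 888 = 479.5 mol/min; ν_D = −1, so ξ = 479.5/1 = 479.5 mol/min.
Outlet amounts (n = n₀ + ν ξ):
  D: 888 − 1(479.5) = 408.5
  E: 0 + 1(479.5) = 479.5
  F: 1030 (inert)
Total out = 1918 mol/min; y_E = 479.5 / 1918 = 0.25.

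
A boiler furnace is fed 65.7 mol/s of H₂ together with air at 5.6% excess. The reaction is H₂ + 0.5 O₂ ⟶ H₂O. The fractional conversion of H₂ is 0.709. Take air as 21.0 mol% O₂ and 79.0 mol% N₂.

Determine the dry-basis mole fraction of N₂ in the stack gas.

0.81

Stoichiometric O₂ = 0.5 × 65.7 = 32.85 mol/s; O₂ fed = 32.85 × 1.056 = 34.69 mol/s.
N₂ fed = 34.69 × 79/21 = 130.5 mol/s.
Fuel reacted = 0.709 × 65.7 → ξ = 46.58 mol/s.
Outlet (n = n₀ + ν ξ):
  H₂: 65.7 − 1(46.58) = 19.12
  O₂: 34.69 − 0.5(46.58) = 11.4
  N₂: 130.5 (inert)
  H₂O: 0 + 1(46.58) = 46.58
Dry total = 161 mol/s; y_N₂ (dry) = 130.5 / 161 = 0.8105.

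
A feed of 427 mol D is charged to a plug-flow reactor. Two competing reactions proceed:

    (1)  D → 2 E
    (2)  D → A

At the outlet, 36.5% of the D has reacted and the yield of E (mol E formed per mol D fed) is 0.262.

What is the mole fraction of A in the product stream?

Yield of E: 2ξ₁ / 427 = 0.262 → ξ₁ = 55.94 mol.
Conversion of D: 1ξ₁ + 1ξ₂ = 0.365 × 427 = 155.9 → ξ₂ = 99.92 mol.
Outlet amounts (n = n₀ + Σ ν·ξ):
  D: 427 − 1(55.94) − 1(99.92) = 271.1
  E: 0 + 2(55.94) = 111.9
  A: 0 + 1(99.92) = 99.92
Total out = 482.9 mol; y_A = 99.92 / 482.9 = 0.2069.

0.207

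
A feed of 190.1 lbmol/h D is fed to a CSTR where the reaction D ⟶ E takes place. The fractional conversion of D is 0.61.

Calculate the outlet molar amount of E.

D reacted = 0.61 × 190.1 = 116 lbmol/h; ν_D = −1, so ξ = 116/1 = 116 lbmol/h.
Outlet amounts (n = n₀ + ν ξ):
  D: 190.1 − 1(116) = 74.14
  E: 0 + 1(116) = 116

116 lbmol/h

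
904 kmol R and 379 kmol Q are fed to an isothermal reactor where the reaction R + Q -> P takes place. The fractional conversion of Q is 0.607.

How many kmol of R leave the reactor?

Q reacted = 0.607 × 379 = 230.1 kmol; ν_Q = −1, so ξ = 230.1/1 = 230.1 kmol.
Outlet amounts (n = n₀ + ν ξ):
  R: 904 − 1(230.1) = 673.9
  Q: 379 − 1(230.1) = 148.9
  P: 0 + 1(230.1) = 230.1

674 kmol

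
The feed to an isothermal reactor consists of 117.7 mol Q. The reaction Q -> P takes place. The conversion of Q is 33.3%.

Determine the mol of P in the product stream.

Q reacted = 0.333 × 117.7 = 39.19 mol; ν_Q = −1, so ξ = 39.19/1 = 39.19 mol.
Outlet amounts (n = n₀ + ν ξ):
  Q: 117.7 − 1(39.19) = 78.51
  P: 0 + 1(39.19) = 39.19

39.2 mol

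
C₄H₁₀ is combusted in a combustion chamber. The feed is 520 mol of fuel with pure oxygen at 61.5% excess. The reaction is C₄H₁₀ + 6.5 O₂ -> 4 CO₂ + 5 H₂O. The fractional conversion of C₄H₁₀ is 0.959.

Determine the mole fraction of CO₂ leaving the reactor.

Stoichiometric O₂ = 6.5 × 520 = 3380 mol; O₂ fed = 3380 × 1.615 = 5459 mol.
Fuel reacted = 0.959 × 520 → ξ = 498.7 mol.
Outlet (n = n₀ + ν ξ):
  C₄H₁₀: 520 − 1(498.7) = 21.32
  O₂: 5459 − 6.5(498.7) = 2217
  CO₂: 0 + 4(498.7) = 1995
  H₂O: 0 + 5(498.7) = 2493
Total out = 6727 mol; y_CO₂ = 1995 / 6727 = 0.2965.

0.297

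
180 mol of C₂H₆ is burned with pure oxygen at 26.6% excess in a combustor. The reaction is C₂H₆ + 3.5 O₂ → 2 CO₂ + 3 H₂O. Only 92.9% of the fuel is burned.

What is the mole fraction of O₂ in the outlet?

0.2

Stoichiometric O₂ = 3.5 × 180 = 630 mol; O₂ fed = 630 × 1.266 = 797.6 mol.
Fuel reacted = 0.929 × 180 → ξ = 167.2 mol.
Outlet (n = n₀ + ν ξ):
  C₂H₆: 180 − 1(167.2) = 12.78
  O₂: 797.6 − 3.5(167.2) = 212.3
  CO₂: 0 + 2(167.2) = 334.4
  H₂O: 0 + 3(167.2) = 501.7
Total out = 1061 mol; y_O₂ = 212.3 / 1061 = 0.2001.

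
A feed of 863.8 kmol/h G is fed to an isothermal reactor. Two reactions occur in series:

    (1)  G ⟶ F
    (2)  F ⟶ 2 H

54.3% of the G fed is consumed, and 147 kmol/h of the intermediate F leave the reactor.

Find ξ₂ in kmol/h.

Conversion of G: G consumed = 1ξ₁ = 0.543 × 863.8 → ξ₁ = 469 kmol/h.
F balance: n_F = 0 + 1ξ₁ − 1ξ₂ = 147 → ξ₂ = (1·469 − 147)/1 = 322 kmol/h.
Outlet amounts (n = n₀ + Σ ν·ξ):
  G: 863.8 − 1(469) = 394.8
  F: 0 + 1(469) − 1(322) = 147
  H: 0 + 2(322) = 644.1

ξ₂ = 322 kmol/h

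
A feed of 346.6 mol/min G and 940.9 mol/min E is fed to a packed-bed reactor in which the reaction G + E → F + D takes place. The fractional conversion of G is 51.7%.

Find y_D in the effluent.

G reacted = 0.517 × 346.6 = 179.2 mol/min; ν_G = −1, so ξ = 179.2/1 = 179.2 mol/min.
Outlet amounts (n = n₀ + ν ξ):
  G: 346.6 − 1(179.2) = 167.4
  E: 940.9 − 1(179.2) = 761.7
  F: 0 + 1(179.2) = 179.2
  D: 0 + 1(179.2) = 179.2
Total out = 1288 mol/min; y_D = 179.2 / 1288 = 0.1392.

0.139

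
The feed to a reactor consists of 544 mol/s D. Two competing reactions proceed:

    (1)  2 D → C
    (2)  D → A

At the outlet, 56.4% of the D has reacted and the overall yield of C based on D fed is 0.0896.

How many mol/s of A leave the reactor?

Yield of C: 1ξ₁ / 544 = 0.0896 → ξ₁ = 48.74 mol/s.
Conversion of D: 2ξ₁ + 1ξ₂ = 0.564 × 544 = 306.8 → ξ₂ = 209.3 mol/s.
Outlet amounts (n = n₀ + Σ ν·ξ):
  D: 544 − 2(48.74) − 1(209.3) = 237.2
  C: 0 + 1(48.74) = 48.74
  A: 0 + 1(209.3) = 209.3

209 mol/s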